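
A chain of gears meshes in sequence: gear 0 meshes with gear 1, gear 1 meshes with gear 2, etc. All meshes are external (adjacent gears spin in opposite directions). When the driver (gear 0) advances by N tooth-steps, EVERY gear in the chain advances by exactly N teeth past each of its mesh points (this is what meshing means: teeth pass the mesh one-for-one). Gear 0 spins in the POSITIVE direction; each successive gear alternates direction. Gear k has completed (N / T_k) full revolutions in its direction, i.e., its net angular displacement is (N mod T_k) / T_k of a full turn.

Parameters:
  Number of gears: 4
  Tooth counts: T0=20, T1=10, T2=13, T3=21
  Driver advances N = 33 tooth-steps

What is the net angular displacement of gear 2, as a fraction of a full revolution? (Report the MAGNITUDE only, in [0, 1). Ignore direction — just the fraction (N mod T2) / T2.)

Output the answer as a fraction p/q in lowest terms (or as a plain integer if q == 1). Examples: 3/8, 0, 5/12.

Chain of 4 gears, tooth counts: [20, 10, 13, 21]
  gear 0: T0=20, direction=positive, advance = 33 mod 20 = 13 teeth = 13/20 turn
  gear 1: T1=10, direction=negative, advance = 33 mod 10 = 3 teeth = 3/10 turn
  gear 2: T2=13, direction=positive, advance = 33 mod 13 = 7 teeth = 7/13 turn
  gear 3: T3=21, direction=negative, advance = 33 mod 21 = 12 teeth = 12/21 turn
Gear 2: 33 mod 13 = 7
Fraction = 7 / 13 = 7/13 (gcd(7,13)=1) = 7/13

Answer: 7/13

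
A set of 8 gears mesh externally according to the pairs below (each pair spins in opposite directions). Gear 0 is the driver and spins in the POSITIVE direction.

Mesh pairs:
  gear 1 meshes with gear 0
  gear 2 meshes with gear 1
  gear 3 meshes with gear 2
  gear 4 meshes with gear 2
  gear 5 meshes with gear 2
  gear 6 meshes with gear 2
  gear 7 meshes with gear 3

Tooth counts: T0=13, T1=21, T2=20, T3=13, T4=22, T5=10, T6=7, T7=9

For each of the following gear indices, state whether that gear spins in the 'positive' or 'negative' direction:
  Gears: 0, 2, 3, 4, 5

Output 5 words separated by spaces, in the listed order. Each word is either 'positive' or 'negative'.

Gear 0 (driver): positive (depth 0)
  gear 1: meshes with gear 0 -> depth 1 -> negative (opposite of gear 0)
  gear 2: meshes with gear 1 -> depth 2 -> positive (opposite of gear 1)
  gear 3: meshes with gear 2 -> depth 3 -> negative (opposite of gear 2)
  gear 4: meshes with gear 2 -> depth 3 -> negative (opposite of gear 2)
  gear 5: meshes with gear 2 -> depth 3 -> negative (opposite of gear 2)
  gear 6: meshes with gear 2 -> depth 3 -> negative (opposite of gear 2)
  gear 7: meshes with gear 3 -> depth 4 -> positive (opposite of gear 3)
Queried indices 0, 2, 3, 4, 5 -> positive, positive, negative, negative, negative

Answer: positive positive negative negative negative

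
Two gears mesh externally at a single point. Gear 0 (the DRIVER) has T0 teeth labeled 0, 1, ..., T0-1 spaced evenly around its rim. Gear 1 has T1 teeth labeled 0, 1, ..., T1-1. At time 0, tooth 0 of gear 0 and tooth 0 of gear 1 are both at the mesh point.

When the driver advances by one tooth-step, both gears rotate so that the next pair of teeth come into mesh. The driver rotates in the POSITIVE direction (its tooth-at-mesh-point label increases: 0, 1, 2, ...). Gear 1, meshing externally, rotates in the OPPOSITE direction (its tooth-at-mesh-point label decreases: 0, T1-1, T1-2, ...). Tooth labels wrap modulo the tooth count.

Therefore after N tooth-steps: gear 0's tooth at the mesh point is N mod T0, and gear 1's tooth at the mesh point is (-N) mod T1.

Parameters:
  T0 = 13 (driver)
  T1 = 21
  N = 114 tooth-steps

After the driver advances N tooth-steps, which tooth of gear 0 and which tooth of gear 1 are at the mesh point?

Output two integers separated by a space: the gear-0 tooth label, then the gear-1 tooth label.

Answer: 10 12

Derivation:
Gear 0 (driver, T0=13): tooth at mesh = N mod T0
  114 = 8 * 13 + 10, so 114 mod 13 = 10
  gear 0 tooth = 10
Gear 1 (driven, T1=21): tooth at mesh = (-N) mod T1
  114 = 5 * 21 + 9, so 114 mod 21 = 9
  (-114) mod 21 = (-9) mod 21 = 21 - 9 = 12
Mesh after 114 steps: gear-0 tooth 10 meets gear-1 tooth 12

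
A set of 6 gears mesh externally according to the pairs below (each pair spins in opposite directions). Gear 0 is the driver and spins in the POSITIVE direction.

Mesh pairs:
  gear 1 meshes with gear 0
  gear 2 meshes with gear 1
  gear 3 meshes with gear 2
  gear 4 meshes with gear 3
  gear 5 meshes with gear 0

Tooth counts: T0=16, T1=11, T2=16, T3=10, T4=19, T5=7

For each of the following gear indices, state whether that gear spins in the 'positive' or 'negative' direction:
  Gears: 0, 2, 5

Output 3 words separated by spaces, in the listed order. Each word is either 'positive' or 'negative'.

Gear 0 (driver): positive (depth 0)
  gear 1: meshes with gear 0 -> depth 1 -> negative (opposite of gear 0)
  gear 2: meshes with gear 1 -> depth 2 -> positive (opposite of gear 1)
  gear 3: meshes with gear 2 -> depth 3 -> negative (opposite of gear 2)
  gear 4: meshes with gear 3 -> depth 4 -> positive (opposite of gear 3)
  gear 5: meshes with gear 0 -> depth 1 -> negative (opposite of gear 0)
Queried indices 0, 2, 5 -> positive, positive, negative

Answer: positive positive negative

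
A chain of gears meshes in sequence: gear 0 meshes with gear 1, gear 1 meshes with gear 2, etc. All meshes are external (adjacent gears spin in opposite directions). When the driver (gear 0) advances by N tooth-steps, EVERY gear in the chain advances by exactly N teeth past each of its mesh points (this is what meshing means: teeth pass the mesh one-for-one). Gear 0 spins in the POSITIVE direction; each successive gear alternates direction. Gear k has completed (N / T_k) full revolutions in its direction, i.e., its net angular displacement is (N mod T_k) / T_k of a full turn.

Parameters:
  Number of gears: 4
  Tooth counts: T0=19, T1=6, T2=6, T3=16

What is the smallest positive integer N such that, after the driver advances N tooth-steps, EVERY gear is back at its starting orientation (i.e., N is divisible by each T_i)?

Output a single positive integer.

Answer: 912

Derivation:
Gear k returns to start when N is a multiple of T_k.
All gears at start simultaneously when N is a common multiple of [19, 6, 6, 16]; the smallest such N is lcm(19, 6, 6, 16).
Start: lcm = T0 = 19
Fold in T1=6: gcd(19, 6) = 1; lcm(19, 6) = 19 * 6 / 1 = 114 / 1 = 114
Fold in T2=6: gcd(114, 6) = 6; lcm(114, 6) = 114 * 6 / 6 = 684 / 6 = 114
Fold in T3=16: gcd(114, 16) = 2; lcm(114, 16) = 114 * 16 / 2 = 1824 / 2 = 912
Full cycle length = 912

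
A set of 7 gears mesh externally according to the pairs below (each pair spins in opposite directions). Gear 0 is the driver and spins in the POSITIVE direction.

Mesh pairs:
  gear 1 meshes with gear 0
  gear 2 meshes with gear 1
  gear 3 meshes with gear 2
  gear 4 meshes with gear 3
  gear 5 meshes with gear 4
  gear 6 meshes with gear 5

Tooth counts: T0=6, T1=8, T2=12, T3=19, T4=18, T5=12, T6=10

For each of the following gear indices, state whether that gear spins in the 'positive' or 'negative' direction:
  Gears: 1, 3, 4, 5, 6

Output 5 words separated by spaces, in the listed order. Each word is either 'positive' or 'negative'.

Answer: negative negative positive negative positive

Derivation:
Gear 0 (driver): positive (depth 0)
  gear 1: meshes with gear 0 -> depth 1 -> negative (opposite of gear 0)
  gear 2: meshes with gear 1 -> depth 2 -> positive (opposite of gear 1)
  gear 3: meshes with gear 2 -> depth 3 -> negative (opposite of gear 2)
  gear 4: meshes with gear 3 -> depth 4 -> positive (opposite of gear 3)
  gear 5: meshes with gear 4 -> depth 5 -> negative (opposite of gear 4)
  gear 6: meshes with gear 5 -> depth 6 -> positive (opposite of gear 5)
Queried indices 1, 3, 4, 5, 6 -> negative, negative, positive, negative, positive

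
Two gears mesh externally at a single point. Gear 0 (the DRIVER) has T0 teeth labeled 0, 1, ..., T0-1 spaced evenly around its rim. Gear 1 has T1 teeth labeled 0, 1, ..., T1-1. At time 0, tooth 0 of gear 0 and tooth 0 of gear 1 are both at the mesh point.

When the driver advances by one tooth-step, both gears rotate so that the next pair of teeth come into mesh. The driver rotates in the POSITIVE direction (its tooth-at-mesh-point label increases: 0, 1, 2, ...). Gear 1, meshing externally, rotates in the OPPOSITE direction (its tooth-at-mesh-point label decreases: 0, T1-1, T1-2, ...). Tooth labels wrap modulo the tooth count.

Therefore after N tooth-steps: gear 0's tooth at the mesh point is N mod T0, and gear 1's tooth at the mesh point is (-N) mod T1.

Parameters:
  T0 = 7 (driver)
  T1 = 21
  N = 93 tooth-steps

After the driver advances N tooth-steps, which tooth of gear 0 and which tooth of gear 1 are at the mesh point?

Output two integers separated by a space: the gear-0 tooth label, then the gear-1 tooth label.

Gear 0 (driver, T0=7): tooth at mesh = N mod T0
  93 = 13 * 7 + 2, so 93 mod 7 = 2
  gear 0 tooth = 2
Gear 1 (driven, T1=21): tooth at mesh = (-N) mod T1
  93 = 4 * 21 + 9, so 93 mod 21 = 9
  (-93) mod 21 = (-9) mod 21 = 21 - 9 = 12
Mesh after 93 steps: gear-0 tooth 2 meets gear-1 tooth 12

Answer: 2 12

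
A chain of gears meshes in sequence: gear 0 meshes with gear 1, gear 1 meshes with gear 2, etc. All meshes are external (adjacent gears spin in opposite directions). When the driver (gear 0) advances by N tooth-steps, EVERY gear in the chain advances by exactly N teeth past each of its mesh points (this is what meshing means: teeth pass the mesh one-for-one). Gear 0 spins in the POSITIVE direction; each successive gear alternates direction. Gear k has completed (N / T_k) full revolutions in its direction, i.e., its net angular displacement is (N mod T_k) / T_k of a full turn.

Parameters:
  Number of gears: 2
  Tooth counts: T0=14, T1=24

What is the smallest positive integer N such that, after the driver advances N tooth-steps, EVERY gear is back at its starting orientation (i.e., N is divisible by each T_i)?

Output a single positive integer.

Answer: 168

Derivation:
Gear k returns to start when N is a multiple of T_k.
All gears at start simultaneously when N is a common multiple of [14, 24]; the smallest such N is lcm(14, 24).
Start: lcm = T0 = 14
Fold in T1=24: gcd(14, 24) = 2; lcm(14, 24) = 14 * 24 / 2 = 336 / 2 = 168
Full cycle length = 168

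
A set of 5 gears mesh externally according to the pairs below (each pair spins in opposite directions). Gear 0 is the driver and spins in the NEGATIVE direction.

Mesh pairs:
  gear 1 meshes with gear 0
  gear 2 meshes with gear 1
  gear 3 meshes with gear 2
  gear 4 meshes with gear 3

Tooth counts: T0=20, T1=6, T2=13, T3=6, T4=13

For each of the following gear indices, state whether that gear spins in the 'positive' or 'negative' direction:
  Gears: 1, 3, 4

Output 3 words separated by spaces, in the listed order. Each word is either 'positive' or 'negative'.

Gear 0 (driver): negative (depth 0)
  gear 1: meshes with gear 0 -> depth 1 -> positive (opposite of gear 0)
  gear 2: meshes with gear 1 -> depth 2 -> negative (opposite of gear 1)
  gear 3: meshes with gear 2 -> depth 3 -> positive (opposite of gear 2)
  gear 4: meshes with gear 3 -> depth 4 -> negative (opposite of gear 3)
Queried indices 1, 3, 4 -> positive, positive, negative

Answer: positive positive negative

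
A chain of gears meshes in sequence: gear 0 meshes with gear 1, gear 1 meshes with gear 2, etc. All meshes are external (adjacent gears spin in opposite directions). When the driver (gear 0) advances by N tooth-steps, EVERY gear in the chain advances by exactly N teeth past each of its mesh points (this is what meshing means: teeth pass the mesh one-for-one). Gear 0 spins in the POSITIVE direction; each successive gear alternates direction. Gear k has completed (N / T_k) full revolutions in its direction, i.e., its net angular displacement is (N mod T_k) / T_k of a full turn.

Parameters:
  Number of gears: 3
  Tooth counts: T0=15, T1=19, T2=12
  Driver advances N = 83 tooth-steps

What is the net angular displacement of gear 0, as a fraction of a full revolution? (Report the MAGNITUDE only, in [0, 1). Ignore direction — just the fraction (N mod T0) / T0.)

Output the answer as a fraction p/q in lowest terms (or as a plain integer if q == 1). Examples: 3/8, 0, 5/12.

Chain of 3 gears, tooth counts: [15, 19, 12]
  gear 0: T0=15, direction=positive, advance = 83 mod 15 = 8 teeth = 8/15 turn
  gear 1: T1=19, direction=negative, advance = 83 mod 19 = 7 teeth = 7/19 turn
  gear 2: T2=12, direction=positive, advance = 83 mod 12 = 11 teeth = 11/12 turn
Gear 0: 83 mod 15 = 8
Fraction = 8 / 15 = 8/15 (gcd(8,15)=1) = 8/15

Answer: 8/15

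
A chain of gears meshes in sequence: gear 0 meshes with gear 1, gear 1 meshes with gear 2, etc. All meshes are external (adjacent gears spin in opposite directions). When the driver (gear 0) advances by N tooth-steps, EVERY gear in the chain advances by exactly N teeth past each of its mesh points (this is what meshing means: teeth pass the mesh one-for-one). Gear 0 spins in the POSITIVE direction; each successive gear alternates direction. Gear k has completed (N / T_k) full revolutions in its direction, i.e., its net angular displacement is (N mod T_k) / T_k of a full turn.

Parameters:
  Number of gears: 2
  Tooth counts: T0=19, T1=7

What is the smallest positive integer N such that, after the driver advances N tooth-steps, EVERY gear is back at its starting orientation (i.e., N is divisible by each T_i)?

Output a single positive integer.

Gear k returns to start when N is a multiple of T_k.
All gears at start simultaneously when N is a common multiple of [19, 7]; the smallest such N is lcm(19, 7).
Start: lcm = T0 = 19
Fold in T1=7: gcd(19, 7) = 1; lcm(19, 7) = 19 * 7 / 1 = 133 / 1 = 133
Full cycle length = 133

Answer: 133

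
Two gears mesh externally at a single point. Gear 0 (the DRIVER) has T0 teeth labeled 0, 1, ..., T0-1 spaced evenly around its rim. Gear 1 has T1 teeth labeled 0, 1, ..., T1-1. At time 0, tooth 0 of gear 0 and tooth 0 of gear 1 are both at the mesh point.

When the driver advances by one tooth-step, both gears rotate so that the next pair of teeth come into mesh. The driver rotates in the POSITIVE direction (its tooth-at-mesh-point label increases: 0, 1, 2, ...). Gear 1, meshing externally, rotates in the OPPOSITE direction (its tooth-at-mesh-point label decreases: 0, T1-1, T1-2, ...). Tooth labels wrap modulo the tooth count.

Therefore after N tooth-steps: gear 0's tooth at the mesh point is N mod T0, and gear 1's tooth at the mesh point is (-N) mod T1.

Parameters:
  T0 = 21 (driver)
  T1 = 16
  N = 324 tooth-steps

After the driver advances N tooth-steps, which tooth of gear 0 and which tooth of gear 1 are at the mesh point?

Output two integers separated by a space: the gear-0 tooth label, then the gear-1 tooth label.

Answer: 9 12

Derivation:
Gear 0 (driver, T0=21): tooth at mesh = N mod T0
  324 = 15 * 21 + 9, so 324 mod 21 = 9
  gear 0 tooth = 9
Gear 1 (driven, T1=16): tooth at mesh = (-N) mod T1
  324 = 20 * 16 + 4, so 324 mod 16 = 4
  (-324) mod 16 = (-4) mod 16 = 16 - 4 = 12
Mesh after 324 steps: gear-0 tooth 9 meets gear-1 tooth 12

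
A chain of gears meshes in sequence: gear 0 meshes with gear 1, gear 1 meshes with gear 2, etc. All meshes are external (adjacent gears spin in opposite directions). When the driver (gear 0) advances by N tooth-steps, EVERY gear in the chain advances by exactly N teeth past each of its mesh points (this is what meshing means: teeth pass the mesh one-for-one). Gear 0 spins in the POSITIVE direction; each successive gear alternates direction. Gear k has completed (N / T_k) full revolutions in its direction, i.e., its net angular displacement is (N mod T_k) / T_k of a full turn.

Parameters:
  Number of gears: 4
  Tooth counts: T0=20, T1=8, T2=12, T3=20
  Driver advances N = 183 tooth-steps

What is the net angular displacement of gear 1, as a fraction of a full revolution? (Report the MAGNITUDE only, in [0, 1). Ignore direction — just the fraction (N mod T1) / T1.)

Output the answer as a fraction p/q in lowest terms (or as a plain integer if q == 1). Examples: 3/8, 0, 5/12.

Chain of 4 gears, tooth counts: [20, 8, 12, 20]
  gear 0: T0=20, direction=positive, advance = 183 mod 20 = 3 teeth = 3/20 turn
  gear 1: T1=8, direction=negative, advance = 183 mod 8 = 7 teeth = 7/8 turn
  gear 2: T2=12, direction=positive, advance = 183 mod 12 = 3 teeth = 3/12 turn
  gear 3: T3=20, direction=negative, advance = 183 mod 20 = 3 teeth = 3/20 turn
Gear 1: 183 mod 8 = 7
Fraction = 7 / 8 = 7/8 (gcd(7,8)=1) = 7/8

Answer: 7/8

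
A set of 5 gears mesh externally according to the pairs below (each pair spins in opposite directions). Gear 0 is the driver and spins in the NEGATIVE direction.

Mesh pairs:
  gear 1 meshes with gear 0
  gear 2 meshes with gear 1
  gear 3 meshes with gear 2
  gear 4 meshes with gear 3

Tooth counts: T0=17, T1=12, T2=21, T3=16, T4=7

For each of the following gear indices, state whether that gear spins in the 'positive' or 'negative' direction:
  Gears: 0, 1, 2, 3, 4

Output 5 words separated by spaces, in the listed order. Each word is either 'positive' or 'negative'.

Gear 0 (driver): negative (depth 0)
  gear 1: meshes with gear 0 -> depth 1 -> positive (opposite of gear 0)
  gear 2: meshes with gear 1 -> depth 2 -> negative (opposite of gear 1)
  gear 3: meshes with gear 2 -> depth 3 -> positive (opposite of gear 2)
  gear 4: meshes with gear 3 -> depth 4 -> negative (opposite of gear 3)
Queried indices 0, 1, 2, 3, 4 -> negative, positive, negative, positive, negative

Answer: negative positive negative positive negative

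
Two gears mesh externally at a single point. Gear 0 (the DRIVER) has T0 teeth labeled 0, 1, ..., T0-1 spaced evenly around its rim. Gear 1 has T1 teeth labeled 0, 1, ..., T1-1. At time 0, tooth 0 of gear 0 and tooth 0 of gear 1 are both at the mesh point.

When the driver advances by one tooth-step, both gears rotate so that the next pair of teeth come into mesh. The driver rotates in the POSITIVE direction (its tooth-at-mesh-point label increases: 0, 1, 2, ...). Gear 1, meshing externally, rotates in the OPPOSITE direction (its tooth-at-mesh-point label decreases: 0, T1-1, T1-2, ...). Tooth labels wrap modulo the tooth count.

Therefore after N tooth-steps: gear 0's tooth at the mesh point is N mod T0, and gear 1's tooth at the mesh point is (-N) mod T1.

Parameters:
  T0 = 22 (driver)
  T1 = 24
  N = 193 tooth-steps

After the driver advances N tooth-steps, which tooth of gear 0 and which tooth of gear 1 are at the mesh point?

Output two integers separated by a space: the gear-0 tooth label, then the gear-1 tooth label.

Gear 0 (driver, T0=22): tooth at mesh = N mod T0
  193 = 8 * 22 + 17, so 193 mod 22 = 17
  gear 0 tooth = 17
Gear 1 (driven, T1=24): tooth at mesh = (-N) mod T1
  193 = 8 * 24 + 1, so 193 mod 24 = 1
  (-193) mod 24 = (-1) mod 24 = 24 - 1 = 23
Mesh after 193 steps: gear-0 tooth 17 meets gear-1 tooth 23

Answer: 17 23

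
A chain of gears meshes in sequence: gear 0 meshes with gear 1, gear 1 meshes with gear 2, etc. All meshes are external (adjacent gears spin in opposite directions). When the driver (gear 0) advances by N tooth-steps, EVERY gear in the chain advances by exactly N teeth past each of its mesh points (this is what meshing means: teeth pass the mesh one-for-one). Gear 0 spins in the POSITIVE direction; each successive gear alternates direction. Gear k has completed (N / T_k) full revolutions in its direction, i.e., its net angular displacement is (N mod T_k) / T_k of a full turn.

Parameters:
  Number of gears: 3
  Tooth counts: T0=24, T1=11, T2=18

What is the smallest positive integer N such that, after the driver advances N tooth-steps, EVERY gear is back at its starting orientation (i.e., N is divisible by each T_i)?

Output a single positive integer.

Answer: 792

Derivation:
Gear k returns to start when N is a multiple of T_k.
All gears at start simultaneously when N is a common multiple of [24, 11, 18]; the smallest such N is lcm(24, 11, 18).
Start: lcm = T0 = 24
Fold in T1=11: gcd(24, 11) = 1; lcm(24, 11) = 24 * 11 / 1 = 264 / 1 = 264
Fold in T2=18: gcd(264, 18) = 6; lcm(264, 18) = 264 * 18 / 6 = 4752 / 6 = 792
Full cycle length = 792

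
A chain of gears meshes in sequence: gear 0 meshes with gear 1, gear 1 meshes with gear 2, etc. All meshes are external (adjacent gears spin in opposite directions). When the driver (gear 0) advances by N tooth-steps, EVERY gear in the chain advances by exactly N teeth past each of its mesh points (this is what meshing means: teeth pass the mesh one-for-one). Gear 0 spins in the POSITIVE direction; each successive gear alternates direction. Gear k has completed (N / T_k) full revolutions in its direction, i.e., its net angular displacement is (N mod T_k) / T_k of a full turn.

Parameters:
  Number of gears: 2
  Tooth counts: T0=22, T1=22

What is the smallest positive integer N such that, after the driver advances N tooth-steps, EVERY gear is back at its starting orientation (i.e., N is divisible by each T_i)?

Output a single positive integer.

Answer: 22

Derivation:
Gear k returns to start when N is a multiple of T_k.
All gears at start simultaneously when N is a common multiple of [22, 22]; the smallest such N is lcm(22, 22).
Start: lcm = T0 = 22
Fold in T1=22: gcd(22, 22) = 22; lcm(22, 22) = 22 * 22 / 22 = 484 / 22 = 22
Full cycle length = 22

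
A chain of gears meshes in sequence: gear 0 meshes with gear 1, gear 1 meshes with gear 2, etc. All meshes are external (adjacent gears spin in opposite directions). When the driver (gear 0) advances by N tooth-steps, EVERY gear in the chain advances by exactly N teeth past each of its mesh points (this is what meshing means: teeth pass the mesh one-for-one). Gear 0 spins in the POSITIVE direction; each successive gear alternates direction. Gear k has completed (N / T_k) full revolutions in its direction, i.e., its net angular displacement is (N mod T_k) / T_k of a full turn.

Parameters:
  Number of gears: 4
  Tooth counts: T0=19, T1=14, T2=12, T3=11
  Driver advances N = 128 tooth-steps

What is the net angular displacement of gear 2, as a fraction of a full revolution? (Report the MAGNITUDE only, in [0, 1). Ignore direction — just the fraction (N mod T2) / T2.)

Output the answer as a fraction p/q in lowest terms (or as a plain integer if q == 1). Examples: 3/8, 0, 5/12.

Chain of 4 gears, tooth counts: [19, 14, 12, 11]
  gear 0: T0=19, direction=positive, advance = 128 mod 19 = 14 teeth = 14/19 turn
  gear 1: T1=14, direction=negative, advance = 128 mod 14 = 2 teeth = 2/14 turn
  gear 2: T2=12, direction=positive, advance = 128 mod 12 = 8 teeth = 8/12 turn
  gear 3: T3=11, direction=negative, advance = 128 mod 11 = 7 teeth = 7/11 turn
Gear 2: 128 mod 12 = 8
Fraction = 8 / 12 = 2/3 (gcd(8,12)=4) = 2/3

Answer: 2/3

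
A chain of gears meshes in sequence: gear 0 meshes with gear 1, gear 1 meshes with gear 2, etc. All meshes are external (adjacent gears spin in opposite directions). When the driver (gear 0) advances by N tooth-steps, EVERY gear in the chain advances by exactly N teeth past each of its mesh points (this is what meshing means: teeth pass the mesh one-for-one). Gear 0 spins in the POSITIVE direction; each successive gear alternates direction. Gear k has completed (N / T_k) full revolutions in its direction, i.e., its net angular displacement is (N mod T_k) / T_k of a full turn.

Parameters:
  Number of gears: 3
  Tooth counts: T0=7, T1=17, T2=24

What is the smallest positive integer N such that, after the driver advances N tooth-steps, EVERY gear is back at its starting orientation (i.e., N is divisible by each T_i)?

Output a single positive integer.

Answer: 2856

Derivation:
Gear k returns to start when N is a multiple of T_k.
All gears at start simultaneously when N is a common multiple of [7, 17, 24]; the smallest such N is lcm(7, 17, 24).
Start: lcm = T0 = 7
Fold in T1=17: gcd(7, 17) = 1; lcm(7, 17) = 7 * 17 / 1 = 119 / 1 = 119
Fold in T2=24: gcd(119, 24) = 1; lcm(119, 24) = 119 * 24 / 1 = 2856 / 1 = 2856
Full cycle length = 2856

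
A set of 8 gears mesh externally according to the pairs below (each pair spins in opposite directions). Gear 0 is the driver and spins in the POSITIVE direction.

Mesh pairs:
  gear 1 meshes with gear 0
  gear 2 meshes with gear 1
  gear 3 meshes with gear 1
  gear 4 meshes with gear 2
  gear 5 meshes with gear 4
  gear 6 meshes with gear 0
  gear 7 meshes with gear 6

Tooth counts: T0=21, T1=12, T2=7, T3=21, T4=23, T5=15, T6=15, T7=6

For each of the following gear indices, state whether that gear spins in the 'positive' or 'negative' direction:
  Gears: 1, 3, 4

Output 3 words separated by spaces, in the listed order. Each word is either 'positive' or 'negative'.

Gear 0 (driver): positive (depth 0)
  gear 1: meshes with gear 0 -> depth 1 -> negative (opposite of gear 0)
  gear 2: meshes with gear 1 -> depth 2 -> positive (opposite of gear 1)
  gear 3: meshes with gear 1 -> depth 2 -> positive (opposite of gear 1)
  gear 4: meshes with gear 2 -> depth 3 -> negative (opposite of gear 2)
  gear 5: meshes with gear 4 -> depth 4 -> positive (opposite of gear 4)
  gear 6: meshes with gear 0 -> depth 1 -> negative (opposite of gear 0)
  gear 7: meshes with gear 6 -> depth 2 -> positive (opposite of gear 6)
Queried indices 1, 3, 4 -> negative, positive, negative

Answer: negative positive negative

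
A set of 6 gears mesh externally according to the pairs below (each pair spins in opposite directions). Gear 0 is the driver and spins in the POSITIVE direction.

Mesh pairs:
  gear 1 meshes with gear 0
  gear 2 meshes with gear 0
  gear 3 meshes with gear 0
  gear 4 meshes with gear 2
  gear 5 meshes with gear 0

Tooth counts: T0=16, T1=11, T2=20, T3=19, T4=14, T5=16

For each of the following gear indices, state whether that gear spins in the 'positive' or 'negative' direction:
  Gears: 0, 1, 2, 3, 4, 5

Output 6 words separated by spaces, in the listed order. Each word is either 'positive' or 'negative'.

Answer: positive negative negative negative positive negative

Derivation:
Gear 0 (driver): positive (depth 0)
  gear 1: meshes with gear 0 -> depth 1 -> negative (opposite of gear 0)
  gear 2: meshes with gear 0 -> depth 1 -> negative (opposite of gear 0)
  gear 3: meshes with gear 0 -> depth 1 -> negative (opposite of gear 0)
  gear 4: meshes with gear 2 -> depth 2 -> positive (opposite of gear 2)
  gear 5: meshes with gear 0 -> depth 1 -> negative (opposite of gear 0)
Queried indices 0, 1, 2, 3, 4, 5 -> positive, negative, negative, negative, positive, negative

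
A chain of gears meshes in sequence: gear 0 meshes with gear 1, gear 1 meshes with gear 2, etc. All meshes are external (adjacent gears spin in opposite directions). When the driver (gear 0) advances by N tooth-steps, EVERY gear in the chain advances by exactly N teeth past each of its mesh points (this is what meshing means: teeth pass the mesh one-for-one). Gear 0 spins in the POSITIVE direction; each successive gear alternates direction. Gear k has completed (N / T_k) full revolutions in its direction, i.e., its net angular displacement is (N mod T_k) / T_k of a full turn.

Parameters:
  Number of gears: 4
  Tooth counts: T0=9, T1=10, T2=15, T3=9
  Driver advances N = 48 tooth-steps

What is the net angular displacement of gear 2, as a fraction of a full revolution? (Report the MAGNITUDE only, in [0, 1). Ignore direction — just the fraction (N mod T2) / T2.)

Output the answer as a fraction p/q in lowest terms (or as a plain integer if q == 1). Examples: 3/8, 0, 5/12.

Chain of 4 gears, tooth counts: [9, 10, 15, 9]
  gear 0: T0=9, direction=positive, advance = 48 mod 9 = 3 teeth = 3/9 turn
  gear 1: T1=10, direction=negative, advance = 48 mod 10 = 8 teeth = 8/10 turn
  gear 2: T2=15, direction=positive, advance = 48 mod 15 = 3 teeth = 3/15 turn
  gear 3: T3=9, direction=negative, advance = 48 mod 9 = 3 teeth = 3/9 turn
Gear 2: 48 mod 15 = 3
Fraction = 3 / 15 = 1/5 (gcd(3,15)=3) = 1/5

Answer: 1/5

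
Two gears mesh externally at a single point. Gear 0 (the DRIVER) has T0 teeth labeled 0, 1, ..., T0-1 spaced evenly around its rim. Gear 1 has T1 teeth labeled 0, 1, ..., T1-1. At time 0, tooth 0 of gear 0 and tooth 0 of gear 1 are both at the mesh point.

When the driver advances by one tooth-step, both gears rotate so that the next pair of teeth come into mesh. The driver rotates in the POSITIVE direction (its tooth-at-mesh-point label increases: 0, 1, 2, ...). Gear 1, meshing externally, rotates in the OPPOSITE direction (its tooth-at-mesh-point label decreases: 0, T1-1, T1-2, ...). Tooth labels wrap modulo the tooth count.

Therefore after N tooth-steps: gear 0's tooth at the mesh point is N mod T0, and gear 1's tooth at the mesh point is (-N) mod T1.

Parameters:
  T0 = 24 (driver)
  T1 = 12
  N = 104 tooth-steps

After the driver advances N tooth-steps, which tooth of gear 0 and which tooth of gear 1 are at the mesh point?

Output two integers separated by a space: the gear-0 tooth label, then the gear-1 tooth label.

Gear 0 (driver, T0=24): tooth at mesh = N mod T0
  104 = 4 * 24 + 8, so 104 mod 24 = 8
  gear 0 tooth = 8
Gear 1 (driven, T1=12): tooth at mesh = (-N) mod T1
  104 = 8 * 12 + 8, so 104 mod 12 = 8
  (-104) mod 12 = (-8) mod 12 = 12 - 8 = 4
Mesh after 104 steps: gear-0 tooth 8 meets gear-1 tooth 4

Answer: 8 4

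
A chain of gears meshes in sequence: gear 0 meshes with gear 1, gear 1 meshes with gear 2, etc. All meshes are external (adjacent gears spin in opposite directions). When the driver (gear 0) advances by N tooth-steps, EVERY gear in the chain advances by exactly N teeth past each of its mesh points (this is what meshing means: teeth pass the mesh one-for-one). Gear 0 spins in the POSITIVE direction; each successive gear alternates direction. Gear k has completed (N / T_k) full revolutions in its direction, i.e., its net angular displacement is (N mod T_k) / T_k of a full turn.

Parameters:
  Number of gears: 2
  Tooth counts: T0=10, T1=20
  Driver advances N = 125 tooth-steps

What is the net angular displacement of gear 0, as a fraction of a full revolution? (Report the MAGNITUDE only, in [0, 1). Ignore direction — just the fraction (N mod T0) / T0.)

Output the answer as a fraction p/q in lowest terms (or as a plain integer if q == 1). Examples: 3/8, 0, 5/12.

Chain of 2 gears, tooth counts: [10, 20]
  gear 0: T0=10, direction=positive, advance = 125 mod 10 = 5 teeth = 5/10 turn
  gear 1: T1=20, direction=negative, advance = 125 mod 20 = 5 teeth = 5/20 turn
Gear 0: 125 mod 10 = 5
Fraction = 5 / 10 = 1/2 (gcd(5,10)=5) = 1/2

Answer: 1/2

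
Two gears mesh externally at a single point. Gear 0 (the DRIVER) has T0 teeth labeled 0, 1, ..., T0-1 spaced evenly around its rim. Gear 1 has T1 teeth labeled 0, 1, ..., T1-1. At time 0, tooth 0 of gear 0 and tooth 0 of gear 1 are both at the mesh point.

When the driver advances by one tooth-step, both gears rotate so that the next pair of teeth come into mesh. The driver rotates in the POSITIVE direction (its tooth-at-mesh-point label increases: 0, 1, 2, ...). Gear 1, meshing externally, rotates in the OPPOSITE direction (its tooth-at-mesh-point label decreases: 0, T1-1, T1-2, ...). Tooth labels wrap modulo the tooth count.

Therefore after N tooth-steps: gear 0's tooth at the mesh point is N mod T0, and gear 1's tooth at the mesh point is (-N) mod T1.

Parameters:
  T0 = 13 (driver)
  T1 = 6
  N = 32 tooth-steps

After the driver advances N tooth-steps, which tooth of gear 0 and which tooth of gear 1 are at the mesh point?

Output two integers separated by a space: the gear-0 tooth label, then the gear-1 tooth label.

Answer: 6 4

Derivation:
Gear 0 (driver, T0=13): tooth at mesh = N mod T0
  32 = 2 * 13 + 6, so 32 mod 13 = 6
  gear 0 tooth = 6
Gear 1 (driven, T1=6): tooth at mesh = (-N) mod T1
  32 = 5 * 6 + 2, so 32 mod 6 = 2
  (-32) mod 6 = (-2) mod 6 = 6 - 2 = 4
Mesh after 32 steps: gear-0 tooth 6 meets gear-1 tooth 4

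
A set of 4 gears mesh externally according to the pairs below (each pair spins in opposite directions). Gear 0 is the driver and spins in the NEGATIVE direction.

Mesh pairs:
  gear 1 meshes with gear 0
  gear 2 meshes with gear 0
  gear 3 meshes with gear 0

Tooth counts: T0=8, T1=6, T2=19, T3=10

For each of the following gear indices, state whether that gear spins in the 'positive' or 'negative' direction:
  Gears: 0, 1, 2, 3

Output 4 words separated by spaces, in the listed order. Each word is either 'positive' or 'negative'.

Gear 0 (driver): negative (depth 0)
  gear 1: meshes with gear 0 -> depth 1 -> positive (opposite of gear 0)
  gear 2: meshes with gear 0 -> depth 1 -> positive (opposite of gear 0)
  gear 3: meshes with gear 0 -> depth 1 -> positive (opposite of gear 0)
Queried indices 0, 1, 2, 3 -> negative, positive, positive, positive

Answer: negative positive positive positive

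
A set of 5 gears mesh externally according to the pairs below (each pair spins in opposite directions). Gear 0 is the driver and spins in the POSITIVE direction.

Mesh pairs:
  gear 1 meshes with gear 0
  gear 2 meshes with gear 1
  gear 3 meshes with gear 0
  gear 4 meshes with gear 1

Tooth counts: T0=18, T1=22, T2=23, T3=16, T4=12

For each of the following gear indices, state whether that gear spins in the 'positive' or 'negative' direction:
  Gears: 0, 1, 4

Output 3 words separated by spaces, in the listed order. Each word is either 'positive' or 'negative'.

Answer: positive negative positive

Derivation:
Gear 0 (driver): positive (depth 0)
  gear 1: meshes with gear 0 -> depth 1 -> negative (opposite of gear 0)
  gear 2: meshes with gear 1 -> depth 2 -> positive (opposite of gear 1)
  gear 3: meshes with gear 0 -> depth 1 -> negative (opposite of gear 0)
  gear 4: meshes with gear 1 -> depth 2 -> positive (opposite of gear 1)
Queried indices 0, 1, 4 -> positive, negative, positive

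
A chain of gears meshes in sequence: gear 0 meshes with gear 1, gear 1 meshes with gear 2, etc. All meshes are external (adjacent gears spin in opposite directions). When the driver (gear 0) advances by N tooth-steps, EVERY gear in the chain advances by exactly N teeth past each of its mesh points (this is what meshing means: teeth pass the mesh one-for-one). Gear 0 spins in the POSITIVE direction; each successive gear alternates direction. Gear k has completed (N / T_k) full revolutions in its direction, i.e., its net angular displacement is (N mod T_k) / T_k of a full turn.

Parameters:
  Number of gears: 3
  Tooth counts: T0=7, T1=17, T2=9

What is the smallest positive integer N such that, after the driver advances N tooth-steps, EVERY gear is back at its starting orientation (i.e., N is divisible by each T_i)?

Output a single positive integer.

Gear k returns to start when N is a multiple of T_k.
All gears at start simultaneously when N is a common multiple of [7, 17, 9]; the smallest such N is lcm(7, 17, 9).
Start: lcm = T0 = 7
Fold in T1=17: gcd(7, 17) = 1; lcm(7, 17) = 7 * 17 / 1 = 119 / 1 = 119
Fold in T2=9: gcd(119, 9) = 1; lcm(119, 9) = 119 * 9 / 1 = 1071 / 1 = 1071
Full cycle length = 1071

Answer: 1071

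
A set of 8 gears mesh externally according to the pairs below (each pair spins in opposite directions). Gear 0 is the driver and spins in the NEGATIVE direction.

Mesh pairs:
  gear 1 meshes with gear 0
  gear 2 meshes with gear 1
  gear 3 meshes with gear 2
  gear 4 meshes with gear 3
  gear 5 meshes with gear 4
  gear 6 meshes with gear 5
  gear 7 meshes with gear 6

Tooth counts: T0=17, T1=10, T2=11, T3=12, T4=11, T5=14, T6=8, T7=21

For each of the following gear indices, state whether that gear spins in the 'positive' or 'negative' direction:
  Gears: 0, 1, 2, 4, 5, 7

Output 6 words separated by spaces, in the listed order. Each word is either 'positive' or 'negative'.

Gear 0 (driver): negative (depth 0)
  gear 1: meshes with gear 0 -> depth 1 -> positive (opposite of gear 0)
  gear 2: meshes with gear 1 -> depth 2 -> negative (opposite of gear 1)
  gear 3: meshes with gear 2 -> depth 3 -> positive (opposite of gear 2)
  gear 4: meshes with gear 3 -> depth 4 -> negative (opposite of gear 3)
  gear 5: meshes with gear 4 -> depth 5 -> positive (opposite of gear 4)
  gear 6: meshes with gear 5 -> depth 6 -> negative (opposite of gear 5)
  gear 7: meshes with gear 6 -> depth 7 -> positive (opposite of gear 6)
Queried indices 0, 1, 2, 4, 5, 7 -> negative, positive, negative, negative, positive, positive

Answer: negative positive negative negative positive positive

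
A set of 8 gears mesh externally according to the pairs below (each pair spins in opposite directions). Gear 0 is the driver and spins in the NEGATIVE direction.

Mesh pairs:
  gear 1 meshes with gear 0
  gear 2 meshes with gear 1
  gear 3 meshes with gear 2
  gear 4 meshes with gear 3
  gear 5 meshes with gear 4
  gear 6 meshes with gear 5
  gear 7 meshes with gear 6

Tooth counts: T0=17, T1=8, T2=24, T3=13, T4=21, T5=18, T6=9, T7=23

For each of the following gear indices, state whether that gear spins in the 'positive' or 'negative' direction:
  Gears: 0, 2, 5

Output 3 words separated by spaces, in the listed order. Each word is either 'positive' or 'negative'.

Gear 0 (driver): negative (depth 0)
  gear 1: meshes with gear 0 -> depth 1 -> positive (opposite of gear 0)
  gear 2: meshes with gear 1 -> depth 2 -> negative (opposite of gear 1)
  gear 3: meshes with gear 2 -> depth 3 -> positive (opposite of gear 2)
  gear 4: meshes with gear 3 -> depth 4 -> negative (opposite of gear 3)
  gear 5: meshes with gear 4 -> depth 5 -> positive (opposite of gear 4)
  gear 6: meshes with gear 5 -> depth 6 -> negative (opposite of gear 5)
  gear 7: meshes with gear 6 -> depth 7 -> positive (opposite of gear 6)
Queried indices 0, 2, 5 -> negative, negative, positive

Answer: negative negative positive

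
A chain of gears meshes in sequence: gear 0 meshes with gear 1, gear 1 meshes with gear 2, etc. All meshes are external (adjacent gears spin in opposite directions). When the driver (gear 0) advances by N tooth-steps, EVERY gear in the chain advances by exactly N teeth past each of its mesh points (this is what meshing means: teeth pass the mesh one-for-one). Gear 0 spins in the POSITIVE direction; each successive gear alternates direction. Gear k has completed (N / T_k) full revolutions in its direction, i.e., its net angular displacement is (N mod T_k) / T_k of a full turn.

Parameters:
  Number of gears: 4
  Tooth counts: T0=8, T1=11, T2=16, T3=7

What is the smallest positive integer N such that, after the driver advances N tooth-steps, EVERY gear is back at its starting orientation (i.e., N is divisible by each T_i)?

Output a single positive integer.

Gear k returns to start when N is a multiple of T_k.
All gears at start simultaneously when N is a common multiple of [8, 11, 16, 7]; the smallest such N is lcm(8, 11, 16, 7).
Start: lcm = T0 = 8
Fold in T1=11: gcd(8, 11) = 1; lcm(8, 11) = 8 * 11 / 1 = 88 / 1 = 88
Fold in T2=16: gcd(88, 16) = 8; lcm(88, 16) = 88 * 16 / 8 = 1408 / 8 = 176
Fold in T3=7: gcd(176, 7) = 1; lcm(176, 7) = 176 * 7 / 1 = 1232 / 1 = 1232
Full cycle length = 1232

Answer: 1232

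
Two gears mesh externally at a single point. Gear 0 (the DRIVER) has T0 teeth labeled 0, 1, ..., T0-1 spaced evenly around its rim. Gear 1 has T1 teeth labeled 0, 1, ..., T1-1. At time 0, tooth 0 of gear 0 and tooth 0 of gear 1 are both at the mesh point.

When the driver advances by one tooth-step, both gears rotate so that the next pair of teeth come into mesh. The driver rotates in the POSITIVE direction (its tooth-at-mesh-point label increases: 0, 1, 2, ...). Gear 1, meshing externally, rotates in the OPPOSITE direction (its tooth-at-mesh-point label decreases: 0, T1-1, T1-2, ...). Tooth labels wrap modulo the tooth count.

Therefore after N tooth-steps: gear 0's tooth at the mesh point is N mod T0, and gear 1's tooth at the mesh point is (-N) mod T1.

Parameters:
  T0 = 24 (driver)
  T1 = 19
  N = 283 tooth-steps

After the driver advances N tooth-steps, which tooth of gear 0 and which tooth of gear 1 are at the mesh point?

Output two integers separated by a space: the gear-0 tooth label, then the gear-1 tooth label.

Answer: 19 2

Derivation:
Gear 0 (driver, T0=24): tooth at mesh = N mod T0
  283 = 11 * 24 + 19, so 283 mod 24 = 19
  gear 0 tooth = 19
Gear 1 (driven, T1=19): tooth at mesh = (-N) mod T1
  283 = 14 * 19 + 17, so 283 mod 19 = 17
  (-283) mod 19 = (-17) mod 19 = 19 - 17 = 2
Mesh after 283 steps: gear-0 tooth 19 meets gear-1 tooth 2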